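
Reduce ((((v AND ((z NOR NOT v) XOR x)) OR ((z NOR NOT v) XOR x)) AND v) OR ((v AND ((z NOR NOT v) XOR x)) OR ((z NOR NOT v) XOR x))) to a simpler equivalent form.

By absorption (E OR (E AND v) = E) then absorption (E OR (E AND v) = E):
= ((z NOR NOT v) XOR x)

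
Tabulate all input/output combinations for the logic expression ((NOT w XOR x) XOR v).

x | v | w | Output
------------------
0 | 0 | 0 | 1
0 | 0 | 1 | 0
0 | 1 | 0 | 0
0 | 1 | 1 | 1
1 | 0 | 0 | 0
1 | 0 | 1 | 1
1 | 1 | 0 | 1
1 | 1 | 1 | 0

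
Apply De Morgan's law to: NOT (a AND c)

NOT a OR NOT c
De Morgan's: NOT(AND of terms) = OR of negations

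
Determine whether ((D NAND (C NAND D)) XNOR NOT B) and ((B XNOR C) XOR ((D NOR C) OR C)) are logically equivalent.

No. Counterexample: with D=0, C=0, B=0, Expression 1 = 1 but Expression 2 = 0.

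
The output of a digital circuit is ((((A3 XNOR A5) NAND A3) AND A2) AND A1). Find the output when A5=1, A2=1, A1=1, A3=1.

Substituting: ((((1 XNOR 1) NAND 1) AND 1) AND 1)
= 0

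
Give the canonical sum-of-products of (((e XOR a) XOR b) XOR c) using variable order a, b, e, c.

Σm(1, 2, 4, 7, 8, 11, 13, 14) = (NOT a AND NOT b AND NOT e AND c) OR (NOT a AND NOT b AND e AND NOT c) OR (NOT a AND b AND NOT e AND NOT c) OR (NOT a AND b AND e AND c) OR (a AND NOT b AND NOT e AND NOT c) OR (a AND NOT b AND e AND c) OR (a AND b AND NOT e AND c) OR (a AND b AND e AND NOT c)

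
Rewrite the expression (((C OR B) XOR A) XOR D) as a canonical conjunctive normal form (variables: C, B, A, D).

(C OR B OR A OR D) AND (C OR B OR NOT A OR NOT D) AND (C OR NOT B OR A OR NOT D) AND (C OR NOT B OR NOT A OR D) AND (NOT C OR B OR A OR NOT D) AND (NOT C OR B OR NOT A OR D) AND (NOT C OR NOT B OR A OR NOT D) AND (NOT C OR NOT B OR NOT A OR D)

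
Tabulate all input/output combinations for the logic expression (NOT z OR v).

z | v | Output
--------------
0 | 0 | 1
0 | 1 | 1
1 | 0 | 0
1 | 1 | 1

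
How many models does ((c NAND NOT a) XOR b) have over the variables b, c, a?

Satisfying assignments: (0,0,0), (0,0,1), (0,1,1), (1,1,0)
Count: 4 out of 8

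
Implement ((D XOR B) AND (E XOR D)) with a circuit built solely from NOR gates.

((((((D NOR B) NOR (D NOR B)) NOR ((D NOR B) NOR (D NOR B))) NOR ((((D NOR D) NOR (B NOR B)) NOR ((D NOR D) NOR (B NOR B))) NOR (((D NOR D) NOR (B NOR B)) NOR ((D NOR D) NOR (B NOR B))))) NOR ((((D NOR B) NOR (D NOR B)) NOR ((D NOR B) NOR (D NOR B))) NOR ((((D NOR D) NOR (B NOR B)) NOR ((D NOR D) NOR (B NOR B))) NOR (((D NOR D) NOR (B NOR B)) NOR ((D NOR D) NOR (B NOR B)))))) NOR (((((E NOR D) NOR (E NOR D)) NOR ((E NOR D) NOR (E NOR D))) NOR ((((E NOR E) NOR (D NOR D)) NOR ((E NOR E) NOR (D NOR D))) NOR (((E NOR E) NOR (D NOR D)) NOR ((E NOR E) NOR (D NOR D))))) NOR ((((E NOR D) NOR (E NOR D)) NOR ((E NOR D) NOR (E NOR D))) NOR ((((E NOR E) NOR (D NOR D)) NOR ((E NOR E) NOR (D NOR D))) NOR (((E NOR E) NOR (D NOR D)) NOR ((E NOR E) NOR (D NOR D)))))))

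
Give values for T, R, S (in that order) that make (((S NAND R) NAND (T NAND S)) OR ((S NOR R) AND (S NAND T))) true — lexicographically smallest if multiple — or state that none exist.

T=0, R=0, S=0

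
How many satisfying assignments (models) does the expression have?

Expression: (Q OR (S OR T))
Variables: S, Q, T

Satisfying assignments: (0,0,1), (0,1,0), (0,1,1), (1,0,0), (1,0,1), (1,1,0), (1,1,1)
Count: 7 out of 8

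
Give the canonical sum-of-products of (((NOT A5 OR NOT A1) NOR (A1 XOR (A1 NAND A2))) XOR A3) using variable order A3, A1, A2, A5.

Σm(5, 8, 9, 10, 11, 12, 14, 15) = (NOT A3 AND A1 AND NOT A2 AND A5) OR (A3 AND NOT A1 AND NOT A2 AND NOT A5) OR (A3 AND NOT A1 AND NOT A2 AND A5) OR (A3 AND NOT A1 AND A2 AND NOT A5) OR (A3 AND NOT A1 AND A2 AND A5) OR (A3 AND A1 AND NOT A2 AND NOT A5) OR (A3 AND A1 AND A2 AND NOT A5) OR (A3 AND A1 AND A2 AND A5)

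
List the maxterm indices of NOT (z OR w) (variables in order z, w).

ΠM(1, 2, 3) = (z OR NOT w) AND (NOT z OR w) AND (NOT z OR NOT w)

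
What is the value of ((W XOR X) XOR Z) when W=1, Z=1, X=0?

Substituting: ((1 XOR 0) XOR 1)
= 0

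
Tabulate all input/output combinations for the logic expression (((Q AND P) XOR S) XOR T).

P | S | Q | T | Output
----------------------
0 | 0 | 0 | 0 | 0
0 | 0 | 0 | 1 | 1
0 | 0 | 1 | 0 | 0
0 | 0 | 1 | 1 | 1
0 | 1 | 0 | 0 | 1
0 | 1 | 0 | 1 | 0
0 | 1 | 1 | 0 | 1
0 | 1 | 1 | 1 | 0
1 | 0 | 0 | 0 | 0
1 | 0 | 0 | 1 | 1
1 | 0 | 1 | 0 | 1
1 | 0 | 1 | 1 | 0
1 | 1 | 0 | 0 | 1
1 | 1 | 0 | 1 | 0
1 | 1 | 1 | 0 | 0
1 | 1 | 1 | 1 | 1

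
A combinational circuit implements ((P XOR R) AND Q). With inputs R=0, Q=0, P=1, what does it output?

Substituting: ((1 XOR 0) AND 0)
= 0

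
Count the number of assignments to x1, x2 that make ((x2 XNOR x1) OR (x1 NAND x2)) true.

Satisfying assignments: (0,0), (0,1), (1,0), (1,1)
Count: 4 out of 4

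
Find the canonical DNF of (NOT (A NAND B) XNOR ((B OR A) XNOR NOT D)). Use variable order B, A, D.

(NOT B AND NOT A AND NOT D) OR (NOT B AND A AND D) OR (B AND NOT A AND D) OR (B AND A AND NOT D)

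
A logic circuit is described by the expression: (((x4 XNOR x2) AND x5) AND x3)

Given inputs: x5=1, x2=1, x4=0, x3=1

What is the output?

Substituting: (((0 XNOR 1) AND 1) AND 1)
= 0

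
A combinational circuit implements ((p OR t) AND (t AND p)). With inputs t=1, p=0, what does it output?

Substituting: ((0 OR 1) AND (1 AND 0))
= 0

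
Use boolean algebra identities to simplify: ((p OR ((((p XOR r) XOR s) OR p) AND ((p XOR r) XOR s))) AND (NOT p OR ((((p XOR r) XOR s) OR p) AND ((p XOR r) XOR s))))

By distribution ((E OR v) AND (E OR NOT v) = E) then absorption (E AND (E OR v) = E):
= ((p XOR r) XOR s)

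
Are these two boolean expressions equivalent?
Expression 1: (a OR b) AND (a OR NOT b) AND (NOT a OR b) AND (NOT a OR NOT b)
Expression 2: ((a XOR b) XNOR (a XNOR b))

Yes, they are equivalent — the two output columns agree on all 4 assignments:
a | b | Expression 1 | Expression 2
-----------------------------------
0 | 0 | 0 | 0
0 | 1 | 0 | 0
1 | 0 | 0 | 0
1 | 1 | 0 | 0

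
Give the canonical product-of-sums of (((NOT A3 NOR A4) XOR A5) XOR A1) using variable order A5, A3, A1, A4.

ΠM(0, 1, 5, 6, 10, 11, 12, 15) = (A5 OR A3 OR A1 OR A4) AND (A5 OR A3 OR A1 OR NOT A4) AND (A5 OR NOT A3 OR A1 OR NOT A4) AND (A5 OR NOT A3 OR NOT A1 OR A4) AND (NOT A5 OR A3 OR NOT A1 OR A4) AND (NOT A5 OR A3 OR NOT A1 OR NOT A4) AND (NOT A5 OR NOT A3 OR A1 OR A4) AND (NOT A5 OR NOT A3 OR NOT A1 OR NOT A4)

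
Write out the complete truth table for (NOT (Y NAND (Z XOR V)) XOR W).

W | V | Y | Z | Output
----------------------
0 | 0 | 0 | 0 | 0
0 | 0 | 0 | 1 | 0
0 | 0 | 1 | 0 | 0
0 | 0 | 1 | 1 | 1
0 | 1 | 0 | 0 | 0
0 | 1 | 0 | 1 | 0
0 | 1 | 1 | 0 | 1
0 | 1 | 1 | 1 | 0
1 | 0 | 0 | 0 | 1
1 | 0 | 0 | 1 | 1
1 | 0 | 1 | 0 | 1
1 | 0 | 1 | 1 | 0
1 | 1 | 0 | 0 | 1
1 | 1 | 0 | 1 | 1
1 | 1 | 1 | 0 | 0
1 | 1 | 1 | 1 | 1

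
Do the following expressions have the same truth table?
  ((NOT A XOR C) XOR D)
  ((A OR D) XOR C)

No. Counterexample: with A=0, C=0, D=0, Expression 1 = 1 but Expression 2 = 0.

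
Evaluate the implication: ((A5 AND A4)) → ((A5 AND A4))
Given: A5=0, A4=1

Antecedent ((A5 AND A4)) = 0; consequent ((A5 AND A4)) = 0.
0 → 0 = 1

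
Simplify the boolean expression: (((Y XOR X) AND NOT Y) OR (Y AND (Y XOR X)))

By distribution ((E AND v) OR (E AND NOT v) = E):
= (Y XOR X)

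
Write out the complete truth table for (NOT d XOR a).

a | d | Output
--------------
0 | 0 | 1
0 | 1 | 0
1 | 0 | 0
1 | 1 | 1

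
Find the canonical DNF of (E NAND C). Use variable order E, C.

(NOT E AND NOT C) OR (NOT E AND C) OR (E AND NOT C)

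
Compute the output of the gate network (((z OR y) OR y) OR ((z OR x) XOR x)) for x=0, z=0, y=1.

Substituting: (((0 OR 1) OR 1) OR ((0 OR 0) XOR 0))
= 1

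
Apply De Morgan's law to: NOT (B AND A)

NOT B OR NOT A
De Morgan's: NOT(AND of terms) = OR of negations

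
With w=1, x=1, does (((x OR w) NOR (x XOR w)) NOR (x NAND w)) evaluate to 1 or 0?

Substituting: (((1 OR 1) NOR (1 XOR 1)) NOR (1 NAND 1))
= 1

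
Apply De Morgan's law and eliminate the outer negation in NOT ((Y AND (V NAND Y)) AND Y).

NOT (Y AND (V NAND Y)) OR NOT Y
De Morgan's: NOT(AND of terms) = OR of negations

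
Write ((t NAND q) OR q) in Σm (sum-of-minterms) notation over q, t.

Σm(0, 1, 2, 3) = (NOT q AND NOT t) OR (NOT q AND t) OR (q AND NOT t) OR (q AND t)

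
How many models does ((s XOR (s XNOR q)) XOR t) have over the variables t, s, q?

Satisfying assignments: (0,0,0), (0,1,0), (1,0,1), (1,1,1)
Count: 4 out of 8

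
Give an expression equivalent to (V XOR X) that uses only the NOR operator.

((((V NOR X) NOR (V NOR X)) NOR ((V NOR X) NOR (V NOR X))) NOR ((((V NOR V) NOR (X NOR X)) NOR ((V NOR V) NOR (X NOR X))) NOR (((V NOR V) NOR (X NOR X)) NOR ((V NOR V) NOR (X NOR X)))))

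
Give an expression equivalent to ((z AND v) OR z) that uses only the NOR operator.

((((z NOR z) NOR (v NOR v)) NOR z) NOR (((z NOR z) NOR (v NOR v)) NOR z))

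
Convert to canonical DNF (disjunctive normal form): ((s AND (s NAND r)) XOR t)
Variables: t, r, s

(NOT t AND NOT r AND s) OR (t AND NOT r AND NOT s) OR (t AND r AND NOT s) OR (t AND r AND s)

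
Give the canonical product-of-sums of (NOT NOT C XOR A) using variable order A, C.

ΠM(0, 3) = (A OR C) AND (NOT A OR NOT C)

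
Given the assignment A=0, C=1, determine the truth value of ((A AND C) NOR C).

Substituting: ((0 AND 1) NOR 1)
= 0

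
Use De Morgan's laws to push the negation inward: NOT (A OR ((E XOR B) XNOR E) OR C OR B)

NOT A AND NOT ((E XOR B) XNOR E) AND NOT C AND NOT B
De Morgan's: NOT(OR of terms) = AND of negations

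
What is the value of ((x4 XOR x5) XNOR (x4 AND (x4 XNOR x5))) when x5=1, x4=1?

Substituting: ((1 XOR 1) XNOR (1 AND (1 XNOR 1)))
= 0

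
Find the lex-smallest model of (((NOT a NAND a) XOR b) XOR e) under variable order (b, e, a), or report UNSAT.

b=0, e=0, a=0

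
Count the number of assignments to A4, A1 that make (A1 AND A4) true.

Satisfying assignments: (1,1)
Count: 1 out of 4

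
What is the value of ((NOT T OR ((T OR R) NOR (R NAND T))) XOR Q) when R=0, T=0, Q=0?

Substituting: ((NOT 0 OR ((0 OR 0) NOR (0 NAND 0))) XOR 0)
= 1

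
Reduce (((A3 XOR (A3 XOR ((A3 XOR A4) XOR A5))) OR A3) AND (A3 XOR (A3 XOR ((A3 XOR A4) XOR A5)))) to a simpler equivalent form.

By absorption (E AND (E OR v) = E) then XOR self-cancellation ((E XOR v) XOR v = E):
= ((A3 XOR A4) XOR A5)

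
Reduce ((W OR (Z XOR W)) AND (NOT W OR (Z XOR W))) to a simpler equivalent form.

By distribution ((E OR v) AND (E OR NOT v) = E):
= (Z XOR W)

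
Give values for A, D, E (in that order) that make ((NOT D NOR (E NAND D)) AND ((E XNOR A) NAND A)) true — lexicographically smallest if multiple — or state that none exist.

A=0, D=1, E=1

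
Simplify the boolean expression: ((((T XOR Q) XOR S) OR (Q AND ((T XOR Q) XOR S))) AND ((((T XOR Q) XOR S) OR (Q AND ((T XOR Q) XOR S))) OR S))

By absorption (E AND (E OR v) = E) then absorption (E OR (E AND v) = E):
= ((T XOR Q) XOR S)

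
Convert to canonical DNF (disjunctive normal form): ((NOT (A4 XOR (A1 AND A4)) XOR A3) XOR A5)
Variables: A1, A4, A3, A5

(NOT A1 AND NOT A4 AND NOT A3 AND NOT A5) OR (NOT A1 AND NOT A4 AND A3 AND A5) OR (NOT A1 AND A4 AND NOT A3 AND A5) OR (NOT A1 AND A4 AND A3 AND NOT A5) OR (A1 AND NOT A4 AND NOT A3 AND NOT A5) OR (A1 AND NOT A4 AND A3 AND A5) OR (A1 AND A4 AND NOT A3 AND NOT A5) OR (A1 AND A4 AND A3 AND A5)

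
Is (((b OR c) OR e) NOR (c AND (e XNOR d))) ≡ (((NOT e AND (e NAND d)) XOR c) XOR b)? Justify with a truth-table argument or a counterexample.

No. Counterexample: with c=0, d=0, b=1, e=1, Expression 1 = 0 but Expression 2 = 1.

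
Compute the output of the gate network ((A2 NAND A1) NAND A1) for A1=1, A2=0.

Substituting: ((0 NAND 1) NAND 1)
= 0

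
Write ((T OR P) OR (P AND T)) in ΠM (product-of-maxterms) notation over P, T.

ΠM(0) = (P OR T)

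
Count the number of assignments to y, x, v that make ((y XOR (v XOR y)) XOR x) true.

Satisfying assignments: (0,0,1), (0,1,0), (1,0,1), (1,1,0)
Count: 4 out of 8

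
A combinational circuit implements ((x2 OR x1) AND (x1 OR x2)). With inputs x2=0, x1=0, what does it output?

Substituting: ((0 OR 0) AND (0 OR 0))
= 0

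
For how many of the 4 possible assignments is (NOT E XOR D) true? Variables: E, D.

Satisfying assignments: (0,0), (1,1)
Count: 2 out of 4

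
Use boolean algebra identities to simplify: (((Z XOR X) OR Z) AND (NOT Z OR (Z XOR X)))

By distribution ((E OR v) AND (E OR NOT v) = E):
= (Z XOR X)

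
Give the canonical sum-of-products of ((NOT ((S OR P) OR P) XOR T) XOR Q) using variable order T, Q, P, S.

Σm(0, 5, 6, 7, 9, 10, 11, 12) = (NOT T AND NOT Q AND NOT P AND NOT S) OR (NOT T AND Q AND NOT P AND S) OR (NOT T AND Q AND P AND NOT S) OR (NOT T AND Q AND P AND S) OR (T AND NOT Q AND NOT P AND S) OR (T AND NOT Q AND P AND NOT S) OR (T AND NOT Q AND P AND S) OR (T AND Q AND NOT P AND NOT S)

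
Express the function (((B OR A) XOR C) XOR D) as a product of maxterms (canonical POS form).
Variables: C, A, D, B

ΠM(0, 3, 6, 7, 9, 10, 12, 13) = (C OR A OR D OR B) AND (C OR A OR NOT D OR NOT B) AND (C OR NOT A OR NOT D OR B) AND (C OR NOT A OR NOT D OR NOT B) AND (NOT C OR A OR D OR NOT B) AND (NOT C OR A OR NOT D OR B) AND (NOT C OR NOT A OR D OR B) AND (NOT C OR NOT A OR D OR NOT B)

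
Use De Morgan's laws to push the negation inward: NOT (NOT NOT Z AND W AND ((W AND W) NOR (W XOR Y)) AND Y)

NOT Z OR NOT W OR NOT ((W AND W) NOR (W XOR Y)) OR NOT Y
De Morgan's: NOT(AND of terms) = OR of negations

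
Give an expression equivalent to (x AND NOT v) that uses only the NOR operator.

((x NOR x) NOR ((v NOR v) NOR (v NOR v)))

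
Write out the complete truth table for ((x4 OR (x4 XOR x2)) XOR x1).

x4 | x2 | x1 | Output
---------------------
0 | 0 | 0 | 0
0 | 0 | 1 | 1
0 | 1 | 0 | 1
0 | 1 | 1 | 0
1 | 0 | 0 | 1
1 | 0 | 1 | 0
1 | 1 | 0 | 1
1 | 1 | 1 | 0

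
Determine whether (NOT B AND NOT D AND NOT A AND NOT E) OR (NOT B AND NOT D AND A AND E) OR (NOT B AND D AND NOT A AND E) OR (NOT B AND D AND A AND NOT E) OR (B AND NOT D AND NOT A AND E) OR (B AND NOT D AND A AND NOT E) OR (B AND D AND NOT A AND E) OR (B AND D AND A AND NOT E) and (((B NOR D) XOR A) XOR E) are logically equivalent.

Yes, they are equivalent — the two output columns agree on all 16 assignments:
B | D | A | E | Expression 1 | Expression 2
-------------------------------------------
0 | 0 | 0 | 0 | 1 | 1
0 | 0 | 0 | 1 | 0 | 0
0 | 0 | 1 | 0 | 0 | 0
0 | 0 | 1 | 1 | 1 | 1
0 | 1 | 0 | 0 | 0 | 0
0 | 1 | 0 | 1 | 1 | 1
0 | 1 | 1 | 0 | 1 | 1
0 | 1 | 1 | 1 | 0 | 0
1 | 0 | 0 | 0 | 0 | 0
1 | 0 | 0 | 1 | 1 | 1
1 | 0 | 1 | 0 | 1 | 1
1 | 0 | 1 | 1 | 0 | 0
1 | 1 | 0 | 0 | 0 | 0
1 | 1 | 0 | 1 | 1 | 1
1 | 1 | 1 | 0 | 1 | 1
1 | 1 | 1 | 1 | 0 | 0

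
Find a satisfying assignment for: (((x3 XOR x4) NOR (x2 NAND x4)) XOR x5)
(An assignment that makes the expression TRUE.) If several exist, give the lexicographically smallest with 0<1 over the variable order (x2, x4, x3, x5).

x2=0, x4=0, x3=0, x5=1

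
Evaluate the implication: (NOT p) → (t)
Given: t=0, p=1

Antecedent (NOT p) = 0; consequent (t) = 0.
0 → 0 = 1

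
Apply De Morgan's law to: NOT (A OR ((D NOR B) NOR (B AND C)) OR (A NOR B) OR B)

NOT A AND NOT ((D NOR B) NOR (B AND C)) AND NOT (A NOR B) AND NOT B
De Morgan's: NOT(OR of terms) = AND of negations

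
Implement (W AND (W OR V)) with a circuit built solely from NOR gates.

((W NOR W) NOR (((W NOR V) NOR (W NOR V)) NOR ((W NOR V) NOR (W NOR V))))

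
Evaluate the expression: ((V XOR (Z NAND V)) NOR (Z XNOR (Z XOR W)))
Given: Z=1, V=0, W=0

Substituting: ((0 XOR (1 NAND 0)) NOR (1 XNOR (1 XOR 0)))
= 0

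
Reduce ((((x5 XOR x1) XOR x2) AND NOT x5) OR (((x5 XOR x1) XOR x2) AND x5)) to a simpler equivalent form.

By distribution ((E AND v) OR (E AND NOT v) = E):
= ((x5 XOR x1) XOR x2)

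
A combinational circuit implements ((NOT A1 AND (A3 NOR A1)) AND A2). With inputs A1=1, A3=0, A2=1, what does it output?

Substituting: ((NOT 1 AND (0 NOR 1)) AND 1)
= 0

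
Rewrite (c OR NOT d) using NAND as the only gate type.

((c NAND c) NAND ((d NAND d) NAND (d NAND d)))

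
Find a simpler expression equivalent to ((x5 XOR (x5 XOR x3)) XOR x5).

By XOR self-cancellation ((E XOR v) XOR v = E):
= (x5 XOR x3)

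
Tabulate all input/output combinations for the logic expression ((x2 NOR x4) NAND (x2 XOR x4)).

x4 | x2 | Output
----------------
0 | 0 | 1
0 | 1 | 1
1 | 0 | 1
1 | 1 | 1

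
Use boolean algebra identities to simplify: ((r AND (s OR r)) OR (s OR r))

By absorption (E OR (E AND v) = E):
= (s OR r)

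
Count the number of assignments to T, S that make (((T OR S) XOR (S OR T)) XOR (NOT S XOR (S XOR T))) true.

Satisfying assignments: (0,0), (0,1)
Count: 2 out of 4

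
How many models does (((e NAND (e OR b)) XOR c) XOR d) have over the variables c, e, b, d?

Satisfying assignments: (0,0,0,0), (0,0,1,0), (0,1,0,1), (0,1,1,1), (1,0,0,1), (1,0,1,1), (1,1,0,0), (1,1,1,0)
Count: 8 out of 16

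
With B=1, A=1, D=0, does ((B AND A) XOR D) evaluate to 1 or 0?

Substituting: ((1 AND 1) XOR 0)
= 1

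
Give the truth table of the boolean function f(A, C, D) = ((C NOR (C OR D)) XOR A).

A | C | D | Output
------------------
0 | 0 | 0 | 1
0 | 0 | 1 | 0
0 | 1 | 0 | 0
0 | 1 | 1 | 0
1 | 0 | 0 | 0
1 | 0 | 1 | 1
1 | 1 | 0 | 1
1 | 1 | 1 | 1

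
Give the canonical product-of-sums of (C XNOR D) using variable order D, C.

ΠM(1, 2) = (D OR NOT C) AND (NOT D OR C)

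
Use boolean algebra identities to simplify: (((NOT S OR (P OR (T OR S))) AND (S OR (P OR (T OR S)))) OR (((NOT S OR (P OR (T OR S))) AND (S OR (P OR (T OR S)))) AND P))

By absorption (E OR (E AND v) = E) then distribution ((E OR v) AND (E OR NOT v) = E):
= (P OR (T OR S))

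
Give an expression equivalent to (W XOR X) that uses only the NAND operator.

((W NAND (W NAND X)) NAND (X NAND (W NAND X)))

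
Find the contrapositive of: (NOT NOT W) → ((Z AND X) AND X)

Contrapositive: NOT ((Z AND X) AND X) → NOT W
Note: A statement and its contrapositive are logically equivalent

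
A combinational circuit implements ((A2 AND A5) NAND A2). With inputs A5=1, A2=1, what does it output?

Substituting: ((1 AND 1) NAND 1)
= 0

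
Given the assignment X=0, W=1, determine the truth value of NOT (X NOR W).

Substituting: NOT (0 NOR 1)
= 1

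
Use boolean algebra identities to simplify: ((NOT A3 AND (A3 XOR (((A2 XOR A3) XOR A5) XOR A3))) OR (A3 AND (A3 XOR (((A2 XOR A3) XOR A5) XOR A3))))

By distribution ((E AND v) OR (E AND NOT v) = E) then XOR self-cancellation ((E XOR v) XOR v = E):
= ((A2 XOR A3) XOR A5)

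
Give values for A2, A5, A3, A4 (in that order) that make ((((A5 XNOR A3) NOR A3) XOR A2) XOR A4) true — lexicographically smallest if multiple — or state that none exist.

A2=0, A5=0, A3=0, A4=1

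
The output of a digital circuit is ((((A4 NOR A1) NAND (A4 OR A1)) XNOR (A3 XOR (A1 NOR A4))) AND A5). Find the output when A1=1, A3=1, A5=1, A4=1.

Substituting: ((((1 NOR 1) NAND (1 OR 1)) XNOR (1 XOR (1 NOR 1))) AND 1)
= 1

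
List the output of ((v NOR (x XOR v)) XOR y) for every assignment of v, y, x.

v | y | x | Output
------------------
0 | 0 | 0 | 1
0 | 0 | 1 | 0
0 | 1 | 0 | 0
0 | 1 | 1 | 1
1 | 0 | 0 | 0
1 | 0 | 1 | 0
1 | 1 | 0 | 1
1 | 1 | 1 | 1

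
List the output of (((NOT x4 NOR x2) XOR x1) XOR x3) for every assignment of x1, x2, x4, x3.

x1 | x2 | x4 | x3 | Output
--------------------------
0 | 0 | 0 | 0 | 0
0 | 0 | 0 | 1 | 1
0 | 0 | 1 | 0 | 1
0 | 0 | 1 | 1 | 0
0 | 1 | 0 | 0 | 0
0 | 1 | 0 | 1 | 1
0 | 1 | 1 | 0 | 0
0 | 1 | 1 | 1 | 1
1 | 0 | 0 | 0 | 1
1 | 0 | 0 | 1 | 0
1 | 0 | 1 | 0 | 0
1 | 0 | 1 | 1 | 1
1 | 1 | 0 | 0 | 1
1 | 1 | 0 | 1 | 0
1 | 1 | 1 | 0 | 1
1 | 1 | 1 | 1 | 0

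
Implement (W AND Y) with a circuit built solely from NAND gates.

((W NAND Y) NAND (W NAND Y))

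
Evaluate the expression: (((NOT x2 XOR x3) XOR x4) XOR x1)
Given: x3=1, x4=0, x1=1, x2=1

Substituting: (((NOT 1 XOR 1) XOR 0) XOR 1)
= 0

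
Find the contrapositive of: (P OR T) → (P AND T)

Contrapositive: NOT (P AND T) → NOT (P OR T)
Note: A statement and its contrapositive are logically equivalent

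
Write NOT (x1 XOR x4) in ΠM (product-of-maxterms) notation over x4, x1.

ΠM(1, 2) = (x4 OR NOT x1) AND (NOT x4 OR x1)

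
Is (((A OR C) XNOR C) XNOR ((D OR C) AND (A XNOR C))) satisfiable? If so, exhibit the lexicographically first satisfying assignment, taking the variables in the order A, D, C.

A=0, D=1, C=0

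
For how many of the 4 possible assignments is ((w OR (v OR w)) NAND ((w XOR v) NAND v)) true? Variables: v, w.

Satisfying assignments: (0,0), (1,0)
Count: 2 out of 4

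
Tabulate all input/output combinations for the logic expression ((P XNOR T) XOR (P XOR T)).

P | T | Output
--------------
0 | 0 | 1
0 | 1 | 1
1 | 0 | 1
1 | 1 | 1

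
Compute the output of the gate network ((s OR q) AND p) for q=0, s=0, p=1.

Substituting: ((0 OR 0) AND 1)
= 0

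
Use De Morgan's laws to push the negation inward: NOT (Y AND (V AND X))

NOT Y OR NOT (V AND X)
De Morgan's: NOT(AND of terms) = OR of negations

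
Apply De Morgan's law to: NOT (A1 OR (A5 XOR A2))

NOT A1 AND NOT (A5 XOR A2)
De Morgan's: NOT(OR of terms) = AND of negations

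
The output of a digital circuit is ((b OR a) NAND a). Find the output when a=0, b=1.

Substituting: ((1 OR 0) NAND 0)
= 1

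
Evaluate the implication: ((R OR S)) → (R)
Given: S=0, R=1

Antecedent ((R OR S)) = 1; consequent (R) = 1.
1 → 1 = 1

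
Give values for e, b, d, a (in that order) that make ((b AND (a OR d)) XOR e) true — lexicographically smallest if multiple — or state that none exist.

e=0, b=1, d=0, a=1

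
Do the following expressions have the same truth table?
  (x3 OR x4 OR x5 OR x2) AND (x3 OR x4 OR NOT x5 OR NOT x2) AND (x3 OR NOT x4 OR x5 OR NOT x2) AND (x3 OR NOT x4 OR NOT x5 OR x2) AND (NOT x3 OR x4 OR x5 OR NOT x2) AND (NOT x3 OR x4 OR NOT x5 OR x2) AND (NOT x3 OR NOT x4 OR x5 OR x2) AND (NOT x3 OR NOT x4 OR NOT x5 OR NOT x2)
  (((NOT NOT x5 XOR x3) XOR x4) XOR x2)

Yes, they are equivalent — the two output columns agree on all 16 assignments:
x3 | x4 | x5 | x2 | Expression 1 | Expression 2
-----------------------------------------------
0 | 0 | 0 | 0 | 0 | 0
0 | 0 | 0 | 1 | 1 | 1
0 | 0 | 1 | 0 | 1 | 1
0 | 0 | 1 | 1 | 0 | 0
0 | 1 | 0 | 0 | 1 | 1
0 | 1 | 0 | 1 | 0 | 0
0 | 1 | 1 | 0 | 0 | 0
0 | 1 | 1 | 1 | 1 | 1
1 | 0 | 0 | 0 | 1 | 1
1 | 0 | 0 | 1 | 0 | 0
1 | 0 | 1 | 0 | 0 | 0
1 | 0 | 1 | 1 | 1 | 1
1 | 1 | 0 | 0 | 0 | 0
1 | 1 | 0 | 1 | 1 | 1
1 | 1 | 1 | 0 | 1 | 1
1 | 1 | 1 | 1 | 0 | 0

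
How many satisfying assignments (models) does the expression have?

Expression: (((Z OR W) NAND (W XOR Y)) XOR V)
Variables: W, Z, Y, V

Satisfying assignments: (0,0,0,0), (0,0,1,0), (0,1,0,0), (0,1,1,1), (1,0,0,1), (1,0,1,0), (1,1,0,1), (1,1,1,0)
Count: 8 out of 16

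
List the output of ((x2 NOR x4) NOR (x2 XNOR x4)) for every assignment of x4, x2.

x4 | x2 | Output
----------------
0 | 0 | 0
0 | 1 | 1
1 | 0 | 1
1 | 1 | 0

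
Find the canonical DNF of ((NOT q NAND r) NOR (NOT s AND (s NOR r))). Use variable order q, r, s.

(NOT q AND r AND NOT s) OR (NOT q AND r AND s)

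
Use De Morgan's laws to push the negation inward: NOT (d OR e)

NOT d AND NOT e
De Morgan's: NOT(OR of terms) = AND of negations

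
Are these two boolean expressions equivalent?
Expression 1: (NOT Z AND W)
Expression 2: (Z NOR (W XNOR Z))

Yes, they are equivalent — the two output columns agree on all 4 assignments:
Z | W | Expression 1 | Expression 2
-----------------------------------
0 | 0 | 0 | 0
0 | 1 | 1 | 1
1 | 0 | 0 | 0
1 | 1 | 0 | 0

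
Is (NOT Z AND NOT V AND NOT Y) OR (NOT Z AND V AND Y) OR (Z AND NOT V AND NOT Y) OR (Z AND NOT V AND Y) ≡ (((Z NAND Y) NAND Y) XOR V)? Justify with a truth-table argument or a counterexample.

Yes, they are equivalent — the two output columns agree on all 8 assignments:
Z | V | Y | Expression 1 | Expression 2
---------------------------------------
0 | 0 | 0 | 1 | 1
0 | 0 | 1 | 0 | 0
0 | 1 | 0 | 0 | 0
0 | 1 | 1 | 1 | 1
1 | 0 | 0 | 1 | 1
1 | 0 | 1 | 1 | 1
1 | 1 | 0 | 0 | 0
1 | 1 | 1 | 0 | 0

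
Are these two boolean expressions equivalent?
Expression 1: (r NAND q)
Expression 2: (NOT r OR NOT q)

Yes, they are equivalent — the two output columns agree on all 4 assignments:
r | q | Expression 1 | Expression 2
-----------------------------------
0 | 0 | 1 | 1
0 | 1 | 1 | 1
1 | 0 | 1 | 1
1 | 1 | 0 | 0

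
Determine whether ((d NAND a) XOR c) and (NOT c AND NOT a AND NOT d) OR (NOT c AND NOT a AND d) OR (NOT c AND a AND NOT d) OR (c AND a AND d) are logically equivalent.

Yes, they are equivalent — the two output columns agree on all 8 assignments:
c | a | d | Expression 1 | Expression 2
---------------------------------------
0 | 0 | 0 | 1 | 1
0 | 0 | 1 | 1 | 1
0 | 1 | 0 | 1 | 1
0 | 1 | 1 | 0 | 0
1 | 0 | 0 | 0 | 0
1 | 0 | 1 | 0 | 0
1 | 1 | 0 | 0 | 0
1 | 1 | 1 | 1 | 1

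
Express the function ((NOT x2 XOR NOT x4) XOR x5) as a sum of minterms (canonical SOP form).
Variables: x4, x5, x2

Σm(1, 2, 4, 7) = (NOT x4 AND NOT x5 AND x2) OR (NOT x4 AND x5 AND NOT x2) OR (x4 AND NOT x5 AND NOT x2) OR (x4 AND x5 AND x2)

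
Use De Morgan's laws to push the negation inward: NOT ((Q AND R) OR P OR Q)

NOT (Q AND R) AND NOT P AND NOT Q
De Morgan's: NOT(OR of terms) = AND of negations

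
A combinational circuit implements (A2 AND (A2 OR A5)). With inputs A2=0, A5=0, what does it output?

Substituting: (0 AND (0 OR 0))
= 0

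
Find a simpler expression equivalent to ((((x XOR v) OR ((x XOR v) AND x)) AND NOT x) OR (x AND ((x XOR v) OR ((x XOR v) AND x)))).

By distribution ((E AND v) OR (E AND NOT v) = E) then absorption (E OR (E AND v) = E):
= (x XOR v)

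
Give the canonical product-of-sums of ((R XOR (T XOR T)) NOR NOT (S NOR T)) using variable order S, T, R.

ΠM(1, 2, 3, 4, 5, 6, 7) = (S OR T OR NOT R) AND (S OR NOT T OR R) AND (S OR NOT T OR NOT R) AND (NOT S OR T OR R) AND (NOT S OR T OR NOT R) AND (NOT S OR NOT T OR R) AND (NOT S OR NOT T OR NOT R)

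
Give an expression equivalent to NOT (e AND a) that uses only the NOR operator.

(((e NOR e) NOR (a NOR a)) NOR ((e NOR e) NOR (a NOR a)))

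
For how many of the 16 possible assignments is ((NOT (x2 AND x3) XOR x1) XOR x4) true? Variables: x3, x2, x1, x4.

Satisfying assignments: (0,0,0,0), (0,0,1,1), (0,1,0,0), (0,1,1,1), (1,0,0,0), (1,0,1,1), (1,1,0,1), (1,1,1,0)
Count: 8 out of 16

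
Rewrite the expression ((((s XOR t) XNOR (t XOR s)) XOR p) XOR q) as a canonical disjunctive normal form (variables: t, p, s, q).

(NOT t AND NOT p AND NOT s AND NOT q) OR (NOT t AND NOT p AND s AND NOT q) OR (NOT t AND p AND NOT s AND q) OR (NOT t AND p AND s AND q) OR (t AND NOT p AND NOT s AND NOT q) OR (t AND NOT p AND s AND NOT q) OR (t AND p AND NOT s AND q) OR (t AND p AND s AND q)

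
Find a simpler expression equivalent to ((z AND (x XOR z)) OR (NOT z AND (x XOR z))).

By distribution ((E AND v) OR (E AND NOT v) = E):
= (x XOR z)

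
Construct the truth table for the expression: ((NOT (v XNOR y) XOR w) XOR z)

v | w | y | z | Output
----------------------
0 | 0 | 0 | 0 | 0
0 | 0 | 0 | 1 | 1
0 | 0 | 1 | 0 | 1
0 | 0 | 1 | 1 | 0
0 | 1 | 0 | 0 | 1
0 | 1 | 0 | 1 | 0
0 | 1 | 1 | 0 | 0
0 | 1 | 1 | 1 | 1
1 | 0 | 0 | 0 | 1
1 | 0 | 0 | 1 | 0
1 | 0 | 1 | 0 | 0
1 | 0 | 1 | 1 | 1
1 | 1 | 0 | 0 | 0
1 | 1 | 0 | 1 | 1
1 | 1 | 1 | 0 | 1
1 | 1 | 1 | 1 | 0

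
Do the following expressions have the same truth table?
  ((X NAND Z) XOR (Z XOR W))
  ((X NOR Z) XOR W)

No. Counterexample: with Z=0, X=1, W=0, Expression 1 = 1 but Expression 2 = 0.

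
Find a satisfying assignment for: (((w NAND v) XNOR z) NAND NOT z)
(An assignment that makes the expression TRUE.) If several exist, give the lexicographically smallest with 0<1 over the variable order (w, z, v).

w=0, z=0, v=0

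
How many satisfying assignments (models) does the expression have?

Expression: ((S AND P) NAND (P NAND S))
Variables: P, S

Satisfying assignments: (0,0), (0,1), (1,0), (1,1)
Count: 4 out of 4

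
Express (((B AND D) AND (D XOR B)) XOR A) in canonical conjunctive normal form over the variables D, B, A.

(D OR B OR A) AND (D OR NOT B OR A) AND (NOT D OR B OR A) AND (NOT D OR NOT B OR A)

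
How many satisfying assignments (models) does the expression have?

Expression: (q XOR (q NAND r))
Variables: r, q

Satisfying assignments: (0,0), (1,0), (1,1)
Count: 3 out of 4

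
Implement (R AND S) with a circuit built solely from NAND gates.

((R NAND S) NAND (R NAND S))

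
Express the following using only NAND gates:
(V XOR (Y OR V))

((V NAND (V NAND ((Y NAND Y) NAND (V NAND V)))) NAND (((Y NAND Y) NAND (V NAND V)) NAND (V NAND ((Y NAND Y) NAND (V NAND V)))))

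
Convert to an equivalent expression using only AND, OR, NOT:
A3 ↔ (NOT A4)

(A3 AND (NOT A4)) OR (NOT A3 AND A4)
(Biconditional = both true or both false)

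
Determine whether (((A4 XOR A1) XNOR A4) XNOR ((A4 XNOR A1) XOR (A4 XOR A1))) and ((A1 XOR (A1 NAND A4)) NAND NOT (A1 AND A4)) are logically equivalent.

No. Counterexample: with A4=0, A1=0, Expression 1 = 1 but Expression 2 = 0.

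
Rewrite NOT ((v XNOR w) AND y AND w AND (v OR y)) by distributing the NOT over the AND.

NOT (v XNOR w) OR NOT y OR NOT w OR NOT (v OR y)
De Morgan's: NOT(AND of terms) = OR of negations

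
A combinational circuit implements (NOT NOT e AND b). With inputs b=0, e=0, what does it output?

Substituting: (NOT NOT 0 AND 0)
= 0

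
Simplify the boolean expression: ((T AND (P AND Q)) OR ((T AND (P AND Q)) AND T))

By absorption (E OR (E AND v) = E):
= (T AND (P AND Q))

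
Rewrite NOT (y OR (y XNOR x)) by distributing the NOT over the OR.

NOT y AND NOT (y XNOR x)
De Morgan's: NOT(OR of terms) = AND of negations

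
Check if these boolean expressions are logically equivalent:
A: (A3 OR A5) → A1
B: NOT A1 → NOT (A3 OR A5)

Yes, Contrapositive is always equivalent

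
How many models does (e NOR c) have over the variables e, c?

Satisfying assignments: (0,0)
Count: 1 out of 4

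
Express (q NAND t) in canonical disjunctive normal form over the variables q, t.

(NOT q AND NOT t) OR (NOT q AND t) OR (q AND NOT t)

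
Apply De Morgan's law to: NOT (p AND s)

NOT p OR NOT s
De Morgan's: NOT(AND of terms) = OR of negations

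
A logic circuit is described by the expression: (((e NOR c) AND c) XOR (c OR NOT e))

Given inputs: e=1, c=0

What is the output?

Substituting: (((1 NOR 0) AND 0) XOR (0 OR NOT 1))
= 0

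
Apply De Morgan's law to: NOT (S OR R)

NOT S AND NOT R
De Morgan's: NOT(OR of terms) = AND of negations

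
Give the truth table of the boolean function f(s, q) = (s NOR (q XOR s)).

s | q | Output
--------------
0 | 0 | 1
0 | 1 | 0
1 | 0 | 0
1 | 1 | 0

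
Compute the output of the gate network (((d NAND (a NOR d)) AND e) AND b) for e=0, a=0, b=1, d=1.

Substituting: (((1 NAND (0 NOR 1)) AND 0) AND 1)
= 0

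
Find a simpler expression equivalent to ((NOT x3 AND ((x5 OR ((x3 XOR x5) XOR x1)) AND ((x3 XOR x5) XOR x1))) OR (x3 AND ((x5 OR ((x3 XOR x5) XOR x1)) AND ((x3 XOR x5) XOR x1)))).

By distribution ((E AND v) OR (E AND NOT v) = E) then absorption (E AND (E OR v) = E):
= ((x3 XOR x5) XOR x1)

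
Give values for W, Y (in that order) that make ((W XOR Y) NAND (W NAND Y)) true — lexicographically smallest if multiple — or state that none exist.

W=0, Y=0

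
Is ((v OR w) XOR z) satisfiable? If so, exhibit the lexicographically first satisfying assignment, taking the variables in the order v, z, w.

v=0, z=0, w=1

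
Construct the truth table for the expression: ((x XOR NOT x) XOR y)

x | y | Output
--------------
0 | 0 | 1
0 | 1 | 0
1 | 0 | 1
1 | 1 | 0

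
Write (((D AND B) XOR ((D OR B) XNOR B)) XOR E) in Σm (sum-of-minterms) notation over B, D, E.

Σm(0, 3, 4, 7) = (NOT B AND NOT D AND NOT E) OR (NOT B AND D AND E) OR (B AND NOT D AND NOT E) OR (B AND D AND E)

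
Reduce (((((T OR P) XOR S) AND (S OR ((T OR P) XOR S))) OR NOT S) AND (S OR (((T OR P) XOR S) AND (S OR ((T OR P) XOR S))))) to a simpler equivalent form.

By distribution ((E OR v) AND (E OR NOT v) = E) then absorption (E AND (E OR v) = E):
= ((T OR P) XOR S)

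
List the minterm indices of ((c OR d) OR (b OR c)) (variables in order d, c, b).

Σm(1, 2, 3, 4, 5, 6, 7) = (NOT d AND NOT c AND b) OR (NOT d AND c AND NOT b) OR (NOT d AND c AND b) OR (d AND NOT c AND NOT b) OR (d AND NOT c AND b) OR (d AND c AND NOT b) OR (d AND c AND b)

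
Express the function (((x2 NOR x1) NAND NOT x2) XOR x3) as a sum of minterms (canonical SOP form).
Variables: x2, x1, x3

Σm(1, 2, 4, 6) = (NOT x2 AND NOT x1 AND x3) OR (NOT x2 AND x1 AND NOT x3) OR (x2 AND NOT x1 AND NOT x3) OR (x2 AND x1 AND NOT x3)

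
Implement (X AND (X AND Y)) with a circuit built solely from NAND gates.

((X NAND ((X NAND Y) NAND (X NAND Y))) NAND (X NAND ((X NAND Y) NAND (X NAND Y))))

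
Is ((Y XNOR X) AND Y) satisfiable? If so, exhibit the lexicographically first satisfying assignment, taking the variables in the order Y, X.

Y=1, X=1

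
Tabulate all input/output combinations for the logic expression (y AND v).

v | y | Output
--------------
0 | 0 | 0
0 | 1 | 0
1 | 0 | 0
1 | 1 | 1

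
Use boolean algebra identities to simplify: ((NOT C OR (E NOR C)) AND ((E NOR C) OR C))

By distribution ((E OR v) AND (E OR NOT v) = E):
= (E NOR C)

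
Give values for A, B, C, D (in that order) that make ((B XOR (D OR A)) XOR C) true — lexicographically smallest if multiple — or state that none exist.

A=0, B=0, C=0, D=1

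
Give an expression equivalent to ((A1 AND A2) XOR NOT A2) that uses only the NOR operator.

((((((A1 NOR A1) NOR (A2 NOR A2)) NOR (A2 NOR A2)) NOR (((A1 NOR A1) NOR (A2 NOR A2)) NOR (A2 NOR A2))) NOR ((((A1 NOR A1) NOR (A2 NOR A2)) NOR (A2 NOR A2)) NOR (((A1 NOR A1) NOR (A2 NOR A2)) NOR (A2 NOR A2)))) NOR ((((((A1 NOR A1) NOR (A2 NOR A2)) NOR ((A1 NOR A1) NOR (A2 NOR A2))) NOR ((A2 NOR A2) NOR (A2 NOR A2))) NOR ((((A1 NOR A1) NOR (A2 NOR A2)) NOR ((A1 NOR A1) NOR (A2 NOR A2))) NOR ((A2 NOR A2) NOR (A2 NOR A2)))) NOR (((((A1 NOR A1) NOR (A2 NOR A2)) NOR ((A1 NOR A1) NOR (A2 NOR A2))) NOR ((A2 NOR A2) NOR (A2 NOR A2))) NOR ((((A1 NOR A1) NOR (A2 NOR A2)) NOR ((A1 NOR A1) NOR (A2 NOR A2))) NOR ((A2 NOR A2) NOR (A2 NOR A2))))))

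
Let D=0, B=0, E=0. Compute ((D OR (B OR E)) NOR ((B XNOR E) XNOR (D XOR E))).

Substituting: ((0 OR (0 OR 0)) NOR ((0 XNOR 0) XNOR (0 XOR 0)))
= 1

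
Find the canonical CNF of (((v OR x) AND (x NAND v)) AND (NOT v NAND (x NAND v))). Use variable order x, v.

(x OR v) AND (NOT x OR v) AND (NOT x OR NOT v)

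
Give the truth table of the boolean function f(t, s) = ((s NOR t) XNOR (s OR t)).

t | s | Output
--------------
0 | 0 | 0
0 | 1 | 0
1 | 0 | 0
1 | 1 | 0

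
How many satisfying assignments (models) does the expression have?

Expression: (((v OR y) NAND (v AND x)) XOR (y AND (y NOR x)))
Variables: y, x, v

Satisfying assignments: (0,0,0), (0,0,1), (0,1,0), (1,0,0), (1,0,1), (1,1,0)
Count: 6 out of 8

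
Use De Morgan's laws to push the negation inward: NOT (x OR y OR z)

NOT x AND NOT y AND NOT z
De Morgan's: NOT(OR of terms) = AND of negations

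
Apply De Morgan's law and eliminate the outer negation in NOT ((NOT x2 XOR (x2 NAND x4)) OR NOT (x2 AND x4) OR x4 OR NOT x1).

NOT (NOT x2 XOR (x2 NAND x4)) AND (x2 AND x4) AND NOT x4 AND x1
De Morgan's: NOT(OR of terms) = AND of negations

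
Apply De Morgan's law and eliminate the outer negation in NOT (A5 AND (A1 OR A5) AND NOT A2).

NOT A5 OR NOT (A1 OR A5) OR A2
De Morgan's: NOT(AND of terms) = OR of negations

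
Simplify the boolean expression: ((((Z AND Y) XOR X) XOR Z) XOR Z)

By XOR self-cancellation ((E XOR v) XOR v = E):
= ((Z AND Y) XOR X)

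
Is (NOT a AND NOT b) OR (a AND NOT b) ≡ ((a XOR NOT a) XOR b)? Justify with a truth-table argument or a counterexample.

Yes, they are equivalent — the two output columns agree on all 4 assignments:
a | b | Expression 1 | Expression 2
-----------------------------------
0 | 0 | 1 | 1
0 | 1 | 0 | 0
1 | 0 | 1 | 1
1 | 1 | 0 | 0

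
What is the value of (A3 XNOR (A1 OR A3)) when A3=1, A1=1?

Substituting: (1 XNOR (1 OR 1))
= 1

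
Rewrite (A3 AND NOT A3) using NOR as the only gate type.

((A3 NOR A3) NOR ((A3 NOR A3) NOR (A3 NOR A3)))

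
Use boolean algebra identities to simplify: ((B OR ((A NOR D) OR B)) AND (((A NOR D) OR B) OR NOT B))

By distribution ((E OR v) AND (E OR NOT v) = E):
= ((A NOR D) OR B)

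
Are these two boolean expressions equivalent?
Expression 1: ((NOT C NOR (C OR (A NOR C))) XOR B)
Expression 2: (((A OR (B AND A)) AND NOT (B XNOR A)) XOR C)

No. Counterexample: with A=0, B=0, C=1, Expression 1 = 0 but Expression 2 = 1.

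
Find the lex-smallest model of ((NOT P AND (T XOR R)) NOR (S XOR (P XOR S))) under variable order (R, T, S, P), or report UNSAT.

R=0, T=0, S=0, P=0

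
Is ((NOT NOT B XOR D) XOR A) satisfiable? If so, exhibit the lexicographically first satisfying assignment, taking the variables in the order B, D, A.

B=0, D=0, A=1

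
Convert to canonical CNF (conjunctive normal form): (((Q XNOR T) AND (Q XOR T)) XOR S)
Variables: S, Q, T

(S OR Q OR T) AND (S OR Q OR NOT T) AND (S OR NOT Q OR T) AND (S OR NOT Q OR NOT T)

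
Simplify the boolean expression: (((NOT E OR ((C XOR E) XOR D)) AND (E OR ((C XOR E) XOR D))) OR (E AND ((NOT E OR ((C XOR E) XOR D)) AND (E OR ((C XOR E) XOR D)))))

By absorption (E OR (E AND v) = E) then distribution ((E OR v) AND (E OR NOT v) = E):
= ((C XOR E) XOR D)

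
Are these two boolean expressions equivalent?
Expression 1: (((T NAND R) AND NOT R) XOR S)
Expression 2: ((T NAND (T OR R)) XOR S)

No. Counterexample: with T=0, S=0, R=1, Expression 1 = 0 but Expression 2 = 1.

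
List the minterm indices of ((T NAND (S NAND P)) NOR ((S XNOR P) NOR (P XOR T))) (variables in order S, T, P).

Σm(2, 6) = (NOT S AND T AND NOT P) OR (S AND T AND NOT P)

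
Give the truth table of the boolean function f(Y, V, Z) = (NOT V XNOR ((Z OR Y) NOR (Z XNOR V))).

Y | V | Z | Output
------------------
0 | 0 | 0 | 0
0 | 0 | 1 | 0
0 | 1 | 0 | 0
0 | 1 | 1 | 1
1 | 0 | 0 | 0
1 | 0 | 1 | 0
1 | 1 | 0 | 1
1 | 1 | 1 | 1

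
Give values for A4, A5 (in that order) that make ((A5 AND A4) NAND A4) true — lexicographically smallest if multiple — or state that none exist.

A4=0, A5=0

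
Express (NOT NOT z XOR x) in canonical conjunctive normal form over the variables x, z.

(x OR z) AND (NOT x OR NOT z)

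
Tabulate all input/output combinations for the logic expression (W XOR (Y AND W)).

Y | W | Output
--------------
0 | 0 | 0
0 | 1 | 1
1 | 0 | 0
1 | 1 | 0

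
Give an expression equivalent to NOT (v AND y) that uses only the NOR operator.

(((v NOR v) NOR (y NOR y)) NOR ((v NOR v) NOR (y NOR y)))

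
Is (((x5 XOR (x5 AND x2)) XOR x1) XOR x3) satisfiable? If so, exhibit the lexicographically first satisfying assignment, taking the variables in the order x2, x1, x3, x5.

x2=0, x1=0, x3=0, x5=1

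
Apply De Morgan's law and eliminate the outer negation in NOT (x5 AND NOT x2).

NOT x5 OR x2
De Morgan's: NOT(AND of terms) = OR of negations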